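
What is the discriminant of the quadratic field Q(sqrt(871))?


For K = Q(sqrt(d)) with d squarefree: disc(K) = d if d = 1 mod 4, and disc(K) = 4d if d = 2 or 3 mod 4.
Here d = 871, and d mod 4 = 3.
d = 3 mod 4, not 1 (O_K = Z[sqrt(d)]), so disc(K) = 4d = 4 * (871) = 3484

3484


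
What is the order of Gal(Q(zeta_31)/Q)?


|Gal(Q(zeta_31)/Q)| = phi(31)
= 30

30


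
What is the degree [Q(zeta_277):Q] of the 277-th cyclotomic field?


The degree equals Euler's totient phi(277).
277 = 277
phi(277) = 276

276


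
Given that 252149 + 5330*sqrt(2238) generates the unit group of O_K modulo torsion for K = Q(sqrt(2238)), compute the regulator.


epsilon = 252149 + 5330*sqrt(2238)
= 504298.0000
R = ln(504298.0000)
= 13.1309

13.1309


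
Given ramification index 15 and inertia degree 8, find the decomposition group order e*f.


|D_P| = e * f
= 15 * 8
= 120

120


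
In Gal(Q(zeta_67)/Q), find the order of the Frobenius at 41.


The Frobenius at p in Gal(Q(zeta_n)/Q) = (Z/nZ)* is the class of p, so its order is ord_67(41), the smallest k >= 1 with 41^k = 1 mod 67.
n = 67 = 67, phi(67) = 66; the order divides phi(n).
Divisors of 66: 1, 2, 3, 6, 11, 22, 33, 66
Repeated squaring mod 67: 41^1 = 41, 41^2 = 6, 41^4 = 36, 41^8 = 23, 41^16 = 60, 41^32 = 49, 41^64 = 56
Test divisors in increasing order:
  k=1: 41^1 = 41 mod 67
  k=2: 41^2 = 6 mod 67
  k=3: 41^3 = 6 * 41 = 45 mod 67
  k=6: 41^6 = 36 * 6 = 15 mod 67
  k=11: 41^11 = 23 * 6 * 41 = 30 mod 67
  k=22: 41^22 = 60 * 36 * 6 = 29 mod 67
  k=33: 41^33 = 49 * 41 = 66 mod 67
  k=66: 41^66 = 56 * 6 = 1 mod 67  <- first divisor giving 1
Order = 66

66


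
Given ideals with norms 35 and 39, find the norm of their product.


N(IJ) = N(I) * N(J)
= 35 * 39
= 1365

1365


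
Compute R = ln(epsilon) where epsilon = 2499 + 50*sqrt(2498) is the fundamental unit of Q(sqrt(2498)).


epsilon = 2499 + 50*sqrt(2498)
= 4997.9998
R = ln(4997.9998)
= 8.5168

8.5168


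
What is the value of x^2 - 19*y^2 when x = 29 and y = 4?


x^2 - d*y^2
= 29^2 - 19*4^2
= 841 - 304
= 537

537


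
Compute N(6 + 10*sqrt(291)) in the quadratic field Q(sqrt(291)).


N(a + b*sqrt(d)) = a^2 - d*b^2
= (6)^2 - (291)*(10)^2
= 36 - 29100
= -29064

-29064


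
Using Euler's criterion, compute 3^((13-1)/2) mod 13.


p = 13 is prime and the exponent is (p-1)/2 = 6, so by Euler's criterion 3^6 = (3/13) = +1 or -1 mod 13.
Compute by square-and-multiply:
  6 = 4 + 2 (binary 110)
  Repeated squaring mod 13: 3^1 = 3, 3^2 = 9, 3^4 = 3
  3^6 = 3^4 * 3^2 = 3 * 9 mod 13
    3 * 9 = 27 = 1 mod 13
  3^6 = 1 mod 13
Result 1: 3 is a quadratic residue mod 13.
3^6 mod 13 = 1

1


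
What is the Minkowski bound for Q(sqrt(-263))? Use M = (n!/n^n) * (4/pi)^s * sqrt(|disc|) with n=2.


d = -263, d mod 4 = 1, so disc(K) = d = -263; |disc(K)| = 263
Imaginary quadratic field, so n = 2, s = r2 = 1, r1 = 0
M = (n!/n^n) * (4/pi)^s * sqrt(|disc(K)|) = (2!/2^2) * (4/pi)^1 * sqrt(263)
= 0.5 * 1.273240 * 16.217275
= 10.3242

10.3242


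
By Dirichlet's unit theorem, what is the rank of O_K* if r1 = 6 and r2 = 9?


By Dirichlet's unit theorem:
rank = r1 + r2 - 1
= 6 + 9 - 1
= 14

14


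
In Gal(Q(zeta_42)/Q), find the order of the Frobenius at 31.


The Frobenius at p in Gal(Q(zeta_n)/Q) = (Z/nZ)* is the class of p, so its order is ord_42(31), the smallest k >= 1 with 31^k = 1 mod 42.
n = 42 = 2 * 3 * 7, phi(42) = 12; the order divides phi(n).
Divisors of 12: 1, 2, 3, 4, 6, 12
Repeated squaring mod 42: 31^1 = 31, 31^2 = 37, 31^4 = 25, 31^8 = 37
Test divisors in increasing order:
  k=1: 31^1 = 31 mod 42
  k=2: 31^2 = 37 mod 42
  k=3: 31^3 = 37 * 31 = 13 mod 42
  k=4: 31^4 = 25 mod 42
  k=6: 31^6 = 25 * 37 = 1 mod 42  <- first divisor giving 1
Order = 6

6


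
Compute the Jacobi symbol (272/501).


Compute (272/501) via quadratic reciprocity:
  pull out 2: (2/501) = -1  (since 501 mod 8 = 5)
  pull out 2: (2/501) = -1  (since 501 mod 8 = 5)
  pull out 2: (2/501) = -1  (since 501 mod 8 = 5)
  pull out 2: (2/501) = -1  (since 501 mod 8 = 5)
  reciprocity: (17/501) -> +(501/17)
  reduce: (8/17)
  pull out 2: (2/17) = +1  (since 17 mod 8 = 1)
  pull out 2: (2/17) = +1  (since 17 mod 8 = 1)
  pull out 2: (2/17) = +1  (since 17 mod 8 = 1)
  (1/17) = 1
Product of signs = 1

1


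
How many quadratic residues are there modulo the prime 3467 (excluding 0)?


For prime p, the number of non-zero quadratic residues is (p-1)/2.
= (3467-1)/2
= 1733

1733


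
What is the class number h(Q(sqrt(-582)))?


K = Q(sqrt(-582)). d mod 4 = 2, so D = disc(K) = 4d = -2328
h(K) equals the number of primitive reduced positive-definite forms (a, b, c) = a*x^2 + b*x*y + c*y^2 with b^2 - 4ac = D,
where reduced means |b| <= a <= c, with b >= 0 whenever |b| = a or a = c, and primitive means gcd(a, b, c) = 1.
Reduced forces 3a^2 <= |D| = 2328, so 1 <= a <= 27; b must have the parity of D, and c = (b^2 - D)/(4a) must be an integer >= a.
Enumerate a = 1..27, b in [-a, a]:
  a=1: (1, 0, 582)  [1]
  a=2: (2, 0, 291)  [1]
  a=3: (3, 0, 194)  [1]
  a=4..5: none
  a=6: (6, 0, 97)  [1]
  a=7..10: none
  a=11: (11, -2, 53), (11, 2, 53)  [2]
  a=12: none
  a=13: (13, -8, 46), (13, 8, 46)  [2]
  a=14..16: none
  a=17: (17, -16, 38), (17, 16, 38)  [2]
  a=18: none
  a=19: (19, -16, 34), (19, 16, 34)  [2]
  a=20..21: none
  a=22: (22, -20, 31), (22, 20, 31)  [2]
  a=23: (23, -8, 26), (23, 8, 26)  [2]
  a=24..27: none
Total reduced forms: 1 + 1 + 1 + 1 + 2 + 2 + 2 + 2 + 2 + 2 = 16
h = 16

16


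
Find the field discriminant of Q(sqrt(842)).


For K = Q(sqrt(d)) with d squarefree: disc(K) = d if d = 1 mod 4, and disc(K) = 4d if d = 2 or 3 mod 4.
Here d = 842, and d mod 4 = 2.
d = 2 mod 4, not 1 (O_K = Z[sqrt(d)]), so disc(K) = 4d = 4 * (842) = 3368

3368


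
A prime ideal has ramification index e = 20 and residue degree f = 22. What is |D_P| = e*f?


|D_P| = e * f
= 20 * 22
= 440

440


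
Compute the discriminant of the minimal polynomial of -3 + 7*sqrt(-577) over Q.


The element -3 + 7*sqrt(-577) has minimal polynomial:
x^2 + 6*x + 28282
Discriminant = (6)^2 - 4*(28282)
= 36 - 113128
= -113092

-113092


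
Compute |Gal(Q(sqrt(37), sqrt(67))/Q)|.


The 2 square roots of distinct primes are multiplicatively independent over Q,
so [K:Q] = 2^2 and Gal(K/Q) is isomorphic to (Z/2Z)^2.
|Gal| = 2^2 = 4

4


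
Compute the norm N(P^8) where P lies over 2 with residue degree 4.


N(P^a) = p^(a*f)
= 2^(8*4)
= 2^32
= 4294967296

4294967296


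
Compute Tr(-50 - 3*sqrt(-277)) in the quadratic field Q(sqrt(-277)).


Tr(a + b*sqrt(d)) = (a + b*sqrt(d)) + (a - b*sqrt(d)) = 2a
= 2 * (-50)
= -100

-100


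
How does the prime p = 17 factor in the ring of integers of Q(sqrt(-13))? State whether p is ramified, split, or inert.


K = Q(sqrt(-13)). Since d mod 4 = 3, disc(K) = -52.
Check p | disc: -52 mod 17 = 16.
p does not divide disc. Compute Legendre symbol (d/p):
4^((17-1)/2) mod 17 = 1
(d/p) = 1, so p splits: (p) = P*P' with e=1, f=1, g=2.
Therefore p is split.

split


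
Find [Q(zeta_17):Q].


The degree equals Euler's totient phi(17).
17 = 17
phi(17) = 16

16


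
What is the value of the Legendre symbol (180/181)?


p = 181 is prime, so compute (180/181) with the reciprocity algorithm (Jacobi-symbol steps: pull out 2s via (2/n), flip via reciprocity, reduce):
  pull out 2: (2/181) = -1  (since 181 mod 8 = 5)
  pull out 2: (2/181) = -1  (since 181 mod 8 = 5)
  reciprocity: (45/181) -> +(181/45)
  reduce: (1/45)
  (1/45) = 1
Product of signs = 1
(180/181) = 1

1


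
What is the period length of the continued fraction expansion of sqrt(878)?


Run the CF algorithm for sqrt(878).
a_0 = floor(sqrt(878)) = 29; set m_0=0, q_0=1.
Recurrence: m' = q*a - m,  q' = (d - m'^2)/q,  a' = floor((a_0 + m')/q').
  step 1: m=29, q=37, a=1
  step 2: m=8, q=22, a=1
  step 3: m=14, q=31, a=1
  step 4: m=17, q=19, a=2
  step 5: m=21, q=23, a=2
  step 6: m=25, q=11, a=4
  step 7: m=19, q=47, a=1
  step 8: m=28, q=2, a=28
  step 9: m=28, q=47, a=1
  step 10: m=19, q=11, a=4
  step 11: m=25, q=23, a=2
  step 12: m=21, q=19, a=2
  step 13: m=17, q=31, a=1
  step 14: m=14, q=22, a=1
  step 15: m=8, q=37, a=1
  step 16: m=29, q=1, a=58
a_16 = 2*a_0 = 58, so the period closes here.
sqrt(878) = [29; 1, 1, 1, 2, 2, 4, 1, 28, 1, 4, 2, 2, 1, 1, 1, 58]
Period length = 16

16


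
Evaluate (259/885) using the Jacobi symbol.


Compute (259/885) via quadratic reciprocity:
  reciprocity: (259/885) -> +(885/259)
  reduce: (108/259)
  pull out 2: (2/259) = -1  (since 259 mod 8 = 3)
  pull out 2: (2/259) = -1  (since 259 mod 8 = 3)
  reciprocity: (27/259) -> -(259/27)
  reduce: (16/27)
  pull out 2: (2/27) = -1  (since 27 mod 8 = 3)
  pull out 2: (2/27) = -1  (since 27 mod 8 = 3)
  pull out 2: (2/27) = -1  (since 27 mod 8 = 3)
  pull out 2: (2/27) = -1  (since 27 mod 8 = 3)
  (1/27) = 1
Product of signs = -1

-1


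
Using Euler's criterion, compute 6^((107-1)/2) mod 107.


p = 107 is prime and the exponent is (p-1)/2 = 53, so by Euler's criterion 6^53 = (6/107) = +1 or -1 mod 107.
Compute by square-and-multiply:
  53 = 32 + 16 + 4 + 1 (binary 110101)
  Repeated squaring mod 107: 6^1 = 6, 6^2 = 36, 6^4 = 12, 6^8 = 37, 6^16 = 85, 6^32 = 56
  6^53 = 6^32 * 6^16 * 6^4 * 6^1 = 56 * 85 * 12 * 6 mod 107
    56 * 85 = 4760 = 52 mod 107
    52 * 12 = 624 = 89 mod 107
    89 * 6 = 534 = 106 mod 107
  6^53 = 106 mod 107
Result 106 = p - 1 = -1 mod 107: 6 is a quadratic non-residue mod 107. As a residue in [0, p-1] the value is 106.
6^53 mod 107 = 106

106


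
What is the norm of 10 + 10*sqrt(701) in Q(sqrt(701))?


N(a + b*sqrt(d)) = a^2 - d*b^2
= (10)^2 - (701)*(10)^2
= 100 - 70100
= -70000

-70000


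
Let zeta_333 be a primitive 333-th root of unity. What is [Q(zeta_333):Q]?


The degree equals Euler's totient phi(333).
333 = 3^2 * 37
phi(333) = 216

216


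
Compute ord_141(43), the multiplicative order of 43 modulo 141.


We want ord_141(43), the smallest k >= 1 with 43^k = 1 mod 141.
n = 141 = 3 * 47, phi(141) = 92; the order divides phi(n).
Divisors of 92: 1, 2, 4, 23, 46, 92
Repeated squaring mod 141: 43^1 = 43, 43^2 = 16, 43^4 = 115, 43^8 = 112, 43^16 = 136, 43^32 = 25, 43^64 = 61
Test divisors in increasing order:
  k=1: 43^1 = 43 mod 141
  k=2: 43^2 = 16 mod 141
  k=4: 43^4 = 115 mod 141
  k=23: 43^23 = 136 * 115 * 16 * 43 = 46 mod 141
  k=46: 43^46 = 25 * 112 * 115 * 16 = 1 mod 141  <- first divisor giving 1
Order = 46

46


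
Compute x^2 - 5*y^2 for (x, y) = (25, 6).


x^2 - d*y^2
= 25^2 - 5*6^2
= 625 - 180
= 445

445


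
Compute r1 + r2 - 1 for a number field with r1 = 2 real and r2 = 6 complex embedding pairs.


By Dirichlet's unit theorem:
rank = r1 + r2 - 1
= 2 + 6 - 1
= 7

7


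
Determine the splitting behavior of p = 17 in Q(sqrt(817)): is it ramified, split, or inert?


K = Q(sqrt(817)). Since d mod 4 = 1, disc(K) = 817.
Check p | disc: 817 mod 17 = 1.
p does not divide disc. Compute Legendre symbol (d/p):
1^((17-1)/2) mod 17 = 1
(d/p) = 1, so p splits: (p) = P*P' with e=1, f=1, g=2.
Therefore p is split.

split


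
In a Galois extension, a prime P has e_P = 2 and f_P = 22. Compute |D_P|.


|D_P| = e * f
= 2 * 22
= 44

44


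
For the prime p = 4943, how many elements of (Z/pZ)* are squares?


For prime p, the number of non-zero quadratic residues is (p-1)/2.
= (4943-1)/2
= 2471

2471


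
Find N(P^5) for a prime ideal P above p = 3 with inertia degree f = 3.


N(P^a) = p^(a*f)
= 3^(5*3)
= 3^15
= 14348907

14348907


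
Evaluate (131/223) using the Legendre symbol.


p = 223 is prime, so compute (131/223) with the reciprocity algorithm (Jacobi-symbol steps: pull out 2s via (2/n), flip via reciprocity, reduce):
  reciprocity: (131/223) -> -(223/131)
  reduce: (92/131)
  pull out 2: (2/131) = -1  (since 131 mod 8 = 3)
  pull out 2: (2/131) = -1  (since 131 mod 8 = 3)
  reciprocity: (23/131) -> -(131/23)
  reduce: (16/23)
  pull out 2: (2/23) = +1  (since 23 mod 8 = 7)
  pull out 2: (2/23) = +1  (since 23 mod 8 = 7)
  pull out 2: (2/23) = +1  (since 23 mod 8 = 7)
  pull out 2: (2/23) = +1  (since 23 mod 8 = 7)
  (1/23) = 1
Product of signs = 1
(131/223) = 1

1


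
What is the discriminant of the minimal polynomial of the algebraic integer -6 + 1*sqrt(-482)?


The element -6 + 1*sqrt(-482) has minimal polynomial:
x^2 + 12*x + 518
Discriminant = (12)^2 - 4*(518)
= 144 - 2072
= -1928

-1928


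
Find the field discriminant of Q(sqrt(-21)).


For K = Q(sqrt(d)) with d squarefree: disc(K) = d if d = 1 mod 4, and disc(K) = 4d if d = 2 or 3 mod 4.
Here d = -21, and d mod 4 = 3.
d = 3 mod 4, not 1 (O_K = Z[sqrt(d)]), so disc(K) = 4d = 4 * (-21) = -84

-84


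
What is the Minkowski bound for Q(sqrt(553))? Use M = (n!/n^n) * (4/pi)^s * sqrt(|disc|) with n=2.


d = 553, d mod 4 = 1, so disc(K) = d = 553; |disc(K)| = 553
Real quadratic field, so n = 2, s = r2 = 0, r1 = 2
M = (n!/n^n) * (4/pi)^s * sqrt(|disc(K)|) = (2!/2^2) * (4/pi)^0 * sqrt(553)
= 0.5 * 1.000000 * 23.515952
= 11.7580

11.7580


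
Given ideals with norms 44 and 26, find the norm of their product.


N(IJ) = N(I) * N(J)
= 44 * 26
= 1144

1144


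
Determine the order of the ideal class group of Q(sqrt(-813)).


K = Q(sqrt(-813)). d mod 4 = 3, so D = disc(K) = 4d = -3252
h(K) equals the number of primitive reduced positive-definite forms (a, b, c) = a*x^2 + b*x*y + c*y^2 with b^2 - 4ac = D,
where reduced means |b| <= a <= c, with b >= 0 whenever |b| = a or a = c, and primitive means gcd(a, b, c) = 1.
Reduced forces 3a^2 <= |D| = 3252, so 1 <= a <= 32; b must have the parity of D, and c = (b^2 - D)/(4a) must be an integer >= a.
Enumerate a = 1..32, b in [-a, a]:
  a=1: (1, 0, 813)  [1]
  a=2: (2, 2, 407)  [1]
  a=3: (3, 0, 271)  [1]
  a=4..5: none
  a=6: (6, 6, 137)  [1]
  a=7..10: none
  a=11: (11, -2, 74), (11, 2, 74)  [2]
  a=12..18: none
  a=19: (19, -4, 43), (19, 4, 43)  [2]
  a=20..21: none
  a=22: (22, -2, 37), (22, 2, 37)  [2]
  a=23..28: none
  a=29: (29, -24, 33), (29, 24, 33)  [2]
  a=30..32: none
Total reduced forms: 1 + 1 + 1 + 1 + 2 + 2 + 2 + 2 = 12
h = 12

12


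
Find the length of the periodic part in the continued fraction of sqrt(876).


Run the CF algorithm for sqrt(876).
a_0 = floor(sqrt(876)) = 29; set m_0=0, q_0=1.
Recurrence: m' = q*a - m,  q' = (d - m'^2)/q,  a' = floor((a_0 + m')/q').
  step 1: m=29, q=35, a=1
  step 2: m=6, q=24, a=1
  step 3: m=18, q=23, a=2
  step 4: m=28, q=4, a=14
  step 5: m=28, q=23, a=2
  step 6: m=18, q=24, a=1
  step 7: m=6, q=35, a=1
  step 8: m=29, q=1, a=58
a_8 = 2*a_0 = 58, so the period closes here.
sqrt(876) = [29; 1, 1, 2, 14, 2, 1, 1, 58]
Period length = 8

8


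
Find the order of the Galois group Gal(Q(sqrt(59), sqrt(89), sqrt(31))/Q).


The 3 square roots of distinct primes are multiplicatively independent over Q,
so [K:Q] = 2^3 and Gal(K/Q) is isomorphic to (Z/2Z)^3.
|Gal| = 2^3 = 8

8


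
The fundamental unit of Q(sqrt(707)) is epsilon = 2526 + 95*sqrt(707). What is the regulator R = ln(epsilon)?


epsilon = 2526 + 95*sqrt(707)
= 5051.9998
R = ln(5051.9998)
= 8.5275

8.5275


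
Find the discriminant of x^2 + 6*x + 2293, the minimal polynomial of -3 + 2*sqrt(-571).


The element -3 + 2*sqrt(-571) has minimal polynomial:
x^2 + 6*x + 2293
Discriminant = (6)^2 - 4*(2293)
= 36 - 9172
= -9136

-9136


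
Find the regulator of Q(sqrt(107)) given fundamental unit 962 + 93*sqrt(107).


epsilon = 962 + 93*sqrt(107)
= 1923.9995
R = ln(1923.9995)
= 7.5622

7.5622


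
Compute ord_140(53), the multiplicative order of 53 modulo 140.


We want ord_140(53), the smallest k >= 1 with 53^k = 1 mod 140.
n = 140 = 2^2 * 5 * 7, phi(140) = 48; the order divides phi(n).
Divisors of 48: 1, 2, 3, 4, 6, 8, 12, 16, 24, 48
Repeated squaring mod 140: 53^1 = 53, 53^2 = 9, 53^4 = 81, 53^8 = 121, 53^16 = 81, 53^32 = 121
Test divisors in increasing order:
  k=1: 53^1 = 53 mod 140
  k=2: 53^2 = 9 mod 140
  k=3: 53^3 = 9 * 53 = 57 mod 140
  k=4: 53^4 = 81 mod 140
  k=6: 53^6 = 81 * 9 = 29 mod 140
  k=8: 53^8 = 121 mod 140
  k=12: 53^12 = 121 * 81 = 1 mod 140  <- first divisor giving 1
Order = 12

12


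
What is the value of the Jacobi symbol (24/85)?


Compute (24/85) via quadratic reciprocity:
  pull out 2: (2/85) = -1  (since 85 mod 8 = 5)
  pull out 2: (2/85) = -1  (since 85 mod 8 = 5)
  pull out 2: (2/85) = -1  (since 85 mod 8 = 5)
  reciprocity: (3/85) -> +(85/3)
  reduce: (1/3)
  (1/3) = 1
Product of signs = -1

-1


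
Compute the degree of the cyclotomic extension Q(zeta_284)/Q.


The degree equals Euler's totient phi(284).
284 = 2^2 * 71
phi(284) = 140

140


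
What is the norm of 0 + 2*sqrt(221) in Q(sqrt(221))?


N(a + b*sqrt(d)) = a^2 - d*b^2
= (0)^2 - (221)*(2)^2
= 0 - 884
= -884

-884


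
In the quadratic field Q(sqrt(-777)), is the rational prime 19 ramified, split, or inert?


K = Q(sqrt(-777)). Since d mod 4 = 3, disc(K) = -3108.
Check p | disc: -3108 mod 19 = 8.
p does not divide disc. Compute Legendre symbol (d/p):
2^((19-1)/2) mod 19 = -1
(d/p) = -1, so p is inert: (p) stays prime with e=1, f=2, g=1.
Therefore p is inert.

inert


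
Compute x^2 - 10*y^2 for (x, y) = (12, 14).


x^2 - d*y^2
= 12^2 - 10*14^2
= 144 - 1960
= -1816

-1816


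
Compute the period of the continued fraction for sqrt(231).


Run the CF algorithm for sqrt(231).
a_0 = floor(sqrt(231)) = 15; set m_0=0, q_0=1.
Recurrence: m' = q*a - m,  q' = (d - m'^2)/q,  a' = floor((a_0 + m')/q').
  step 1: m=15, q=6, a=5
  step 2: m=15, q=1, a=30
a_2 = 2*a_0 = 30, so the period closes here.
sqrt(231) = [15; 5, 30]
Period length = 2

2


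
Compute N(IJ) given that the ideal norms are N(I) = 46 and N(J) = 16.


N(IJ) = N(I) * N(J)
= 46 * 16
= 736

736


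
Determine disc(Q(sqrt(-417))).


For K = Q(sqrt(d)) with d squarefree: disc(K) = d if d = 1 mod 4, and disc(K) = 4d if d = 2 or 3 mod 4.
Here d = -417, and d mod 4 = 3.
d = 3 mod 4, not 1 (O_K = Z[sqrt(d)]), so disc(K) = 4d = 4 * (-417) = -1668

-1668


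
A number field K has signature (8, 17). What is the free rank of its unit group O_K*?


By Dirichlet's unit theorem:
rank = r1 + r2 - 1
= 8 + 17 - 1
= 24

24


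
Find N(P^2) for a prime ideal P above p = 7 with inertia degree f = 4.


N(P^a) = p^(a*f)
= 7^(2*4)
= 7^8
= 5764801

5764801


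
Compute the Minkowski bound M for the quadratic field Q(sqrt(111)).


d = 111, d mod 4 = 3, so disc(K) = 4d = 444; |disc(K)| = 444
Real quadratic field, so n = 2, s = r2 = 0, r1 = 2
M = (n!/n^n) * (4/pi)^s * sqrt(|disc(K)|) = (2!/2^2) * (4/pi)^0 * sqrt(444)
= 0.5 * 1.000000 * 21.071308
= 10.5357

10.5357


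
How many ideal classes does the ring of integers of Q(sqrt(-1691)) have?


K = Q(sqrt(-1691)). d mod 4 = 1, so D = disc(K) = d = -1691
h(K) equals the number of primitive reduced positive-definite forms (a, b, c) = a*x^2 + b*x*y + c*y^2 with b^2 - 4ac = D,
where reduced means |b| <= a <= c, with b >= 0 whenever |b| = a or a = c, and primitive means gcd(a, b, c) = 1.
Reduced forces 3a^2 <= |D| = 1691, so 1 <= a <= 23; b must have the parity of D, and c = (b^2 - D)/(4a) must be an integer >= a.
Enumerate a = 1..23, b in [-a, a]:
  a=1: (1, 1, 423)  [1]
  a=2: none
  a=3: (3, -1, 141), (3, 1, 141)  [2]
  a=4: none
  a=5: (5, -3, 85), (5, 3, 85)  [2]
  a=6..8: none
  a=9: (9, -1, 47), (9, 1, 47)  [2]
  a=10: none
  a=11: (11, -5, 39), (11, 5, 39)  [2]
  a=12: none
  a=13: (13, -5, 33), (13, 5, 33)  [2]
  a=14: none
  a=15: (15, -13, 31), (15, -7, 29), (15, 7, 29), (15, 13, 31)  [4]
  a=16: none
  a=17: (17, -3, 25), (17, 3, 25)  [2]
  a=18: none
  a=19: (19, 19, 27)  [1]
  a=20..23: none
Total reduced forms: 1 + 2 + 2 + 2 + 2 + 2 + 4 + 2 + 1 = 18
h = 18

18


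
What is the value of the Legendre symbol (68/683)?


p = 683 is prime, so compute (68/683) with the reciprocity algorithm (Jacobi-symbol steps: pull out 2s via (2/n), flip via reciprocity, reduce):
  pull out 2: (2/683) = -1  (since 683 mod 8 = 3)
  pull out 2: (2/683) = -1  (since 683 mod 8 = 3)
  reciprocity: (17/683) -> +(683/17)
  reduce: (3/17)
  reciprocity: (3/17) -> +(17/3)
  reduce: (2/3)
  pull out 2: (2/3) = -1  (since 3 mod 8 = 3)
  (1/3) = 1
Product of signs = -1
(68/683) = -1

-1


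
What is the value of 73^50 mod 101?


p = 101 is prime and the exponent is (p-1)/2 = 50, so by Euler's criterion 73^50 = (73/101) = +1 or -1 mod 101.
Compute by square-and-multiply:
  50 = 32 + 16 + 2 (binary 110010)
  Repeated squaring mod 101: 73^1 = 73, 73^2 = 77, 73^4 = 71, 73^8 = 92, 73^16 = 81, 73^32 = 97
  73^50 = 73^32 * 73^16 * 73^2 = 97 * 81 * 77 mod 101
    97 * 81 = 7857 = 80 mod 101
    80 * 77 = 6160 = 100 mod 101
  73^50 = 100 mod 101
Result 100 = p - 1 = -1 mod 101: 73 is a quadratic non-residue mod 101. As a residue in [0, p-1] the value is 100.
73^50 mod 101 = 100

100


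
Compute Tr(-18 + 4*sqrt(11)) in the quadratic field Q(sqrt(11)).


Tr(a + b*sqrt(d)) = (a + b*sqrt(d)) + (a - b*sqrt(d)) = 2a
= 2 * (-18)
= -36

-36


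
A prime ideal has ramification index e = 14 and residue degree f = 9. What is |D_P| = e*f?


|D_P| = e * f
= 14 * 9
= 126

126


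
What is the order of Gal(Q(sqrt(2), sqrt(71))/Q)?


The 2 square roots of distinct primes are multiplicatively independent over Q,
so [K:Q] = 2^2 and Gal(K/Q) is isomorphic to (Z/2Z)^2.
|Gal| = 2^2 = 4

4


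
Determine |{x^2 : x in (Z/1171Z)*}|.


For prime p, the number of non-zero quadratic residues is (p-1)/2.
= (1171-1)/2
= 585

585


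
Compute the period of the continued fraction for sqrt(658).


Run the CF algorithm for sqrt(658).
a_0 = floor(sqrt(658)) = 25; set m_0=0, q_0=1.
Recurrence: m' = q*a - m,  q' = (d - m'^2)/q,  a' = floor((a_0 + m')/q').
  step 1: m=25, q=33, a=1
  step 2: m=8, q=18, a=1
  step 3: m=10, q=31, a=1
  step 4: m=21, q=7, a=6
  step 5: m=21, q=31, a=1
  step 6: m=10, q=18, a=1
  step 7: m=8, q=33, a=1
  step 8: m=25, q=1, a=50
a_8 = 2*a_0 = 50, so the period closes here.
sqrt(658) = [25; 1, 1, 1, 6, 1, 1, 1, 50]
Period length = 8

8


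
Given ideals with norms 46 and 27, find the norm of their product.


N(IJ) = N(I) * N(J)
= 46 * 27
= 1242

1242


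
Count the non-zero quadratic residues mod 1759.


For prime p, the number of non-zero quadratic residues is (p-1)/2.
= (1759-1)/2
= 879

879


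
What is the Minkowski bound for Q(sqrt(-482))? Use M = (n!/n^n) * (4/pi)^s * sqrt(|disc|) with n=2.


d = -482, d mod 4 = 2, so disc(K) = 4d = -1928; |disc(K)| = 1928
Imaginary quadratic field, so n = 2, s = r2 = 1, r1 = 0
M = (n!/n^n) * (4/pi)^s * sqrt(|disc(K)|) = (2!/2^2) * (4/pi)^1 * sqrt(1928)
= 0.5 * 1.273240 * 43.908997
= 27.9533

27.9533


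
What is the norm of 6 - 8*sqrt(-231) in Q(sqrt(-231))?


N(a + b*sqrt(d)) = a^2 - d*b^2
= (6)^2 - (-231)*(-8)^2
= 36 + 14784
= 14820

14820


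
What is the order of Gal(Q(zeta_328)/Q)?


|Gal(Q(zeta_328)/Q)| = phi(328)
= 160

160


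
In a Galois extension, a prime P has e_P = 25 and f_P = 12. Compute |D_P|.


|D_P| = e * f
= 25 * 12
= 300

300


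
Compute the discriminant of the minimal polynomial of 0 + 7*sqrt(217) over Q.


The element 0 + 7*sqrt(217) has minimal polynomial:
x^2 + 0*x - 10633
Discriminant = (0)^2 - 4*(-10633)
= 0 + 42532
= 42532

42532


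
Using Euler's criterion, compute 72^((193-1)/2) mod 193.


p = 193 is prime and the exponent is (p-1)/2 = 96, so by Euler's criterion 72^96 = (72/193) = +1 or -1 mod 193.
Compute by square-and-multiply:
  96 = 64 + 32 (binary 1100000)
  Repeated squaring mod 193: 72^1 = 72, 72^2 = 166, 72^4 = 150, 72^8 = 112, 72^16 = 192, 72^32 = 1, 72^64 = 1
  72^96 = 72^64 * 72^32 = 1 * 1 mod 193
    1 * 1 = 1 = 1 mod 193
  72^96 = 1 mod 193
Result 1: 72 is a quadratic residue mod 193.
72^96 mod 193 = 1

1


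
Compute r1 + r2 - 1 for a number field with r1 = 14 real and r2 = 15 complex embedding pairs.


By Dirichlet's unit theorem:
rank = r1 + r2 - 1
= 14 + 15 - 1
= 28

28


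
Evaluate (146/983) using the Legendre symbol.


p = 983 is prime, so compute (146/983) with the reciprocity algorithm (Jacobi-symbol steps: pull out 2s via (2/n), flip via reciprocity, reduce):
  pull out 2: (2/983) = +1  (since 983 mod 8 = 7)
  reciprocity: (73/983) -> +(983/73)
  reduce: (34/73)
  pull out 2: (2/73) = +1  (since 73 mod 8 = 1)
  reciprocity: (17/73) -> +(73/17)
  reduce: (5/17)
  reciprocity: (5/17) -> +(17/5)
  reduce: (2/5)
  pull out 2: (2/5) = -1  (since 5 mod 8 = 5)
  (1/5) = 1
Product of signs = -1
(146/983) = -1

-1


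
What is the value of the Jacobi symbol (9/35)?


Compute (9/35) via quadratic reciprocity:
  reciprocity: (9/35) -> +(35/9)
  reduce: (8/9)
  pull out 2: (2/9) = +1  (since 9 mod 8 = 1)
  pull out 2: (2/9) = +1  (since 9 mod 8 = 1)
  pull out 2: (2/9) = +1  (since 9 mod 8 = 1)
  (1/9) = 1
Product of signs = 1

1


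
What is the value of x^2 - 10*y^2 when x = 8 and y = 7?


x^2 - d*y^2
= 8^2 - 10*7^2
= 64 - 490
= -426

-426


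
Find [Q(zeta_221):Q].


The degree equals Euler's totient phi(221).
221 = 13 * 17
phi(221) = 192

192


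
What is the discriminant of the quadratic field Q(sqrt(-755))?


For K = Q(sqrt(d)) with d squarefree: disc(K) = d if d = 1 mod 4, and disc(K) = 4d if d = 2 or 3 mod 4.
Here d = -755, and d mod 4 = 1.
d = 1 mod 4 (O_K = Z[(1+sqrt(d))/2]), so disc(K) = d = -755

-755


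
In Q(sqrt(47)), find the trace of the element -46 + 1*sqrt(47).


Tr(a + b*sqrt(d)) = (a + b*sqrt(d)) + (a - b*sqrt(d)) = 2a
= 2 * (-46)
= -92

-92


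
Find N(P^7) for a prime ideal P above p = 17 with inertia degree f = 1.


N(P^a) = p^(a*f)
= 17^(7*1)
= 17^7
= 410338673

410338673


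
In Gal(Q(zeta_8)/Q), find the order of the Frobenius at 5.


The Frobenius at p in Gal(Q(zeta_n)/Q) = (Z/nZ)* is the class of p, so its order is ord_8(5), the smallest k >= 1 with 5^k = 1 mod 8.
n = 8 = 2^3, phi(8) = 4; the order divides phi(n).
Divisors of 4: 1, 2, 4
Repeated squaring mod 8: 5^1 = 5, 5^2 = 1, 5^4 = 1
Test divisors in increasing order:
  k=1: 5^1 = 5 mod 8
  k=2: 5^2 = 1 mod 8  <- first divisor giving 1
Order = 2

2


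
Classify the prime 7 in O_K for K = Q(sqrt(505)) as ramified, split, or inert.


K = Q(sqrt(505)). Since d mod 4 = 1, disc(K) = 505.
Check p | disc: 505 mod 7 = 1.
p does not divide disc. Compute Legendre symbol (d/p):
1^((7-1)/2) mod 7 = 1
(d/p) = 1, so p splits: (p) = P*P' with e=1, f=1, g=2.
Therefore p is split.

split


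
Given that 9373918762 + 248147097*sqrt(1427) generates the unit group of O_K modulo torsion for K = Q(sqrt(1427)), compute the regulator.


epsilon = 9373918762 + 248147097*sqrt(1427)
= 1.8748e+10
R = ln(1.8748e+10)
= 23.6543

23.6543


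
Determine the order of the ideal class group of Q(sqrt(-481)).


K = Q(sqrt(-481)). d mod 4 = 3, so D = disc(K) = 4d = -1924
h(K) equals the number of primitive reduced positive-definite forms (a, b, c) = a*x^2 + b*x*y + c*y^2 with b^2 - 4ac = D,
where reduced means |b| <= a <= c, with b >= 0 whenever |b| = a or a = c, and primitive means gcd(a, b, c) = 1.
Reduced forces 3a^2 <= |D| = 1924, so 1 <= a <= 25; b must have the parity of D, and c = (b^2 - D)/(4a) must be an integer >= a.
Enumerate a = 1..25, b in [-a, a]:
  a=1: (1, 0, 481)  [1]
  a=2: (2, 2, 241)  [1]
  a=3..4: none
  a=5: (5, -4, 97), (5, 4, 97)  [2]
  a=6: none
  a=7: (7, -6, 70), (7, 6, 70)  [2]
  a=8..9: none
  a=10: (10, -6, 49), (10, 6, 49)  [2]
  a=11: (11, -10, 46), (11, 10, 46)  [2]
  a=12: none
  a=13: (13, 0, 37)  [1]
  a=14: (14, -6, 35), (14, 6, 35)  [2]
  a=15..21: none
  a=22: (22, -10, 23), (22, 10, 23)  [2]
  a=23..24: none
  a=25: (25, 24, 25)  [1]
Total reduced forms: 1 + 1 + 2 + 2 + 2 + 2 + 1 + 2 + 2 + 1 = 16
h = 16

16


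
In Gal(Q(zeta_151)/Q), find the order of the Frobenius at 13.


The Frobenius at p in Gal(Q(zeta_n)/Q) = (Z/nZ)* is the class of p, so its order is ord_151(13), the smallest k >= 1 with 13^k = 1 mod 151.
n = 151 = 151, phi(151) = 150; the order divides phi(n).
Divisors of 150: 1, 2, 3, 5, 6, 10, 15, 25, 30, 50, 75, 150
Repeated squaring mod 151: 13^1 = 13, 13^2 = 18, 13^4 = 22, 13^8 = 31, 13^16 = 55, 13^32 = 5, 13^64 = 25, 13^128 = 21
Test divisors in increasing order:
  k=1: 13^1 = 13 mod 151
  k=2: 13^2 = 18 mod 151
  k=3: 13^3 = 18 * 13 = 83 mod 151
  k=5: 13^5 = 22 * 13 = 135 mod 151
  k=6: 13^6 = 22 * 18 = 94 mod 151
  k=10: 13^10 = 31 * 18 = 105 mod 151
  k=15: 13^15 = 31 * 22 * 18 * 13 = 132 mod 151
  k=25: 13^25 = 55 * 31 * 13 = 119 mod 151
  k=30: 13^30 = 55 * 31 * 22 * 18 = 59 mod 151
  k=50: 13^50 = 5 * 55 * 18 = 118 mod 151
  k=75: 13^75 = 25 * 31 * 18 * 13 = 150 mod 151
  k=150: 13^150 = 21 * 55 * 22 * 18 = 1 mod 151  <- first divisor giving 1
Order = 150

150


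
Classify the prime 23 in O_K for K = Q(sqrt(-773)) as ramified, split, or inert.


K = Q(sqrt(-773)). Since d mod 4 = 3, disc(K) = -3092.
Check p | disc: -3092 mod 23 = 13.
p does not divide disc. Compute Legendre symbol (d/p):
9^((23-1)/2) mod 23 = 1
(d/p) = 1, so p splits: (p) = P*P' with e=1, f=1, g=2.
Therefore p is split.

split


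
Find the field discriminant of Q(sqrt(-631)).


For K = Q(sqrt(d)) with d squarefree: disc(K) = d if d = 1 mod 4, and disc(K) = 4d if d = 2 or 3 mod 4.
Here d = -631, and d mod 4 = 1.
d = 1 mod 4 (O_K = Z[(1+sqrt(d))/2]), so disc(K) = d = -631

-631


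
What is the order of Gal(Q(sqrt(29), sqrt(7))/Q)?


The 2 square roots of distinct primes are multiplicatively independent over Q,
so [K:Q] = 2^2 and Gal(K/Q) is isomorphic to (Z/2Z)^2.
|Gal| = 2^2 = 4

4


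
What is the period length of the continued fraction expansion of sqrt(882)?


Run the CF algorithm for sqrt(882).
a_0 = floor(sqrt(882)) = 29; set m_0=0, q_0=1.
Recurrence: m' = q*a - m,  q' = (d - m'^2)/q,  a' = floor((a_0 + m')/q').
  step 1: m=29, q=41, a=1
  step 2: m=12, q=18, a=2
  step 3: m=24, q=17, a=3
  step 4: m=27, q=9, a=6
  step 5: m=27, q=17, a=3
  step 6: m=24, q=18, a=2
  step 7: m=12, q=41, a=1
  step 8: m=29, q=1, a=58
a_8 = 2*a_0 = 58, so the period closes here.
sqrt(882) = [29; 1, 2, 3, 6, 3, 2, 1, 58]
Period length = 8

8


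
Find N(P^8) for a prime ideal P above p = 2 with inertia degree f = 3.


N(P^a) = p^(a*f)
= 2^(8*3)
= 2^24
= 16777216

16777216


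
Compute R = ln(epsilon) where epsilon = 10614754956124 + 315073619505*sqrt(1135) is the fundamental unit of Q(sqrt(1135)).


epsilon = 10614754956124 + 315073619505*sqrt(1135)
= 2.1230e+13
R = ln(2.1230e+13)
= 30.6864

30.6864


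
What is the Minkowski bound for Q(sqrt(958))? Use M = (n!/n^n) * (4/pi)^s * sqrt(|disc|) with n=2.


d = 958, d mod 4 = 2, so disc(K) = 4d = 3832; |disc(K)| = 3832
Real quadratic field, so n = 2, s = r2 = 0, r1 = 2
M = (n!/n^n) * (4/pi)^s * sqrt(|disc(K)|) = (2!/2^2) * (4/pi)^0 * sqrt(3832)
= 0.5 * 1.000000 * 61.903150
= 30.9516

30.9516


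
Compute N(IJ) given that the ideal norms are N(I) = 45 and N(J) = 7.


N(IJ) = N(I) * N(J)
= 45 * 7
= 315

315


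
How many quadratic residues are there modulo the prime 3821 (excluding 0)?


For prime p, the number of non-zero quadratic residues is (p-1)/2.
= (3821-1)/2
= 1910

1910


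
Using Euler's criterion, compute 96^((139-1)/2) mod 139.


p = 139 is prime and the exponent is (p-1)/2 = 69, so by Euler's criterion 96^69 = (96/139) = +1 or -1 mod 139.
Compute by square-and-multiply:
  69 = 64 + 4 + 1 (binary 1000101)
  Repeated squaring mod 139: 96^1 = 96, 96^2 = 42, 96^4 = 96, 96^8 = 42, 96^16 = 96, 96^32 = 42, 96^64 = 96
  96^69 = 96^64 * 96^4 * 96^1 = 96 * 96 * 96 mod 139
    96 * 96 = 9216 = 42 mod 139
    42 * 96 = 4032 = 1 mod 139
  96^69 = 1 mod 139
Result 1: 96 is a quadratic residue mod 139.
96^69 mod 139 = 1

1


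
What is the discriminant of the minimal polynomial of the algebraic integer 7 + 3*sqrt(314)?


The element 7 + 3*sqrt(314) has minimal polynomial:
x^2 - 14*x - 2777
Discriminant = (-14)^2 - 4*(-2777)
= 196 + 11108
= 11304

11304


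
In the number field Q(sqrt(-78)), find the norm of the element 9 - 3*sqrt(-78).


N(a + b*sqrt(d)) = a^2 - d*b^2
= (9)^2 - (-78)*(-3)^2
= 81 + 702
= 783

783


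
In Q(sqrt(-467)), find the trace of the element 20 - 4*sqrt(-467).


Tr(a + b*sqrt(d)) = (a + b*sqrt(d)) + (a - b*sqrt(d)) = 2a
= 2 * (20)
= 40

40


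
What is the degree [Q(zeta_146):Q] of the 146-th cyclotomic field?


The degree equals Euler's totient phi(146).
146 = 2 * 73
phi(146) = 72

72


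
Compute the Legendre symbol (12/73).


p = 73 is prime, so compute (12/73) with the reciprocity algorithm (Jacobi-symbol steps: pull out 2s via (2/n), flip via reciprocity, reduce):
  pull out 2: (2/73) = +1  (since 73 mod 8 = 1)
  pull out 2: (2/73) = +1  (since 73 mod 8 = 1)
  reciprocity: (3/73) -> +(73/3)
  reduce: (1/3)
  (1/3) = 1
Product of signs = 1
(12/73) = 1

1


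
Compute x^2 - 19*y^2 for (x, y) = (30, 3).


x^2 - d*y^2
= 30^2 - 19*3^2
= 900 - 171
= 729

729


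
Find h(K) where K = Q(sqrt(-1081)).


K = Q(sqrt(-1081)). d mod 4 = 3, so D = disc(K) = 4d = -4324
h(K) equals the number of primitive reduced positive-definite forms (a, b, c) = a*x^2 + b*x*y + c*y^2 with b^2 - 4ac = D,
where reduced means |b| <= a <= c, with b >= 0 whenever |b| = a or a = c, and primitive means gcd(a, b, c) = 1.
Reduced forces 3a^2 <= |D| = 4324, so 1 <= a <= 37; b must have the parity of D, and c = (b^2 - D)/(4a) must be an integer >= a.
Enumerate a = 1..37, b in [-a, a]:
  a=1: (1, 0, 1081)  [1]
  a=2: (2, 2, 541)  [1]
  a=3..4: none
  a=5: (5, -4, 217), (5, 4, 217)  [2]
  a=6: none
  a=7: (7, -4, 155), (7, 4, 155)  [2]
  a=8..9: none
  a=10: (10, -6, 109), (10, 6, 109)  [2]
  a=11..13: none
  a=14: (14, -10, 79), (14, 10, 79)  [2]
  a=15..22: none
  a=23: (23, 0, 47)  [1]
  a=24: none
  a=25: (25, -24, 49), (25, 24, 49)  [2]
  a=26..30: none
  a=31: (31, -4, 35), (31, 4, 35)  [2]
  a=32..34: none
  a=35: (35, 24, 35)  [1]
  a=36..37: none
Total reduced forms: 1 + 1 + 2 + 2 + 2 + 2 + 1 + 2 + 2 + 1 = 16
h = 16

16


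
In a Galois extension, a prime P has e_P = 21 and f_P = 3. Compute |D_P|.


|D_P| = e * f
= 21 * 3
= 63

63


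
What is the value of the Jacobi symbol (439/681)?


Compute (439/681) via quadratic reciprocity:
  reciprocity: (439/681) -> +(681/439)
  reduce: (242/439)
  pull out 2: (2/439) = +1  (since 439 mod 8 = 7)
  reciprocity: (121/439) -> +(439/121)
  reduce: (76/121)
  pull out 2: (2/121) = +1  (since 121 mod 8 = 1)
  pull out 2: (2/121) = +1  (since 121 mod 8 = 1)
  reciprocity: (19/121) -> +(121/19)
  reduce: (7/19)
  reciprocity: (7/19) -> -(19/7)
  reduce: (5/7)
  reciprocity: (5/7) -> +(7/5)
  reduce: (2/5)
  pull out 2: (2/5) = -1  (since 5 mod 8 = 5)
  (1/5) = 1
Product of signs = 1

1


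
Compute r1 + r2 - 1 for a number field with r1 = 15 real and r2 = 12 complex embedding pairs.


By Dirichlet's unit theorem:
rank = r1 + r2 - 1
= 15 + 12 - 1
= 26

26


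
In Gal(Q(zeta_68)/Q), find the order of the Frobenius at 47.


The Frobenius at p in Gal(Q(zeta_n)/Q) = (Z/nZ)* is the class of p, so its order is ord_68(47), the smallest k >= 1 with 47^k = 1 mod 68.
n = 68 = 2^2 * 17, phi(68) = 32; the order divides phi(n).
Divisors of 32: 1, 2, 4, 8, 16, 32
Repeated squaring mod 68: 47^1 = 47, 47^2 = 33, 47^4 = 1, 47^8 = 1, 47^16 = 1, 47^32 = 1
Test divisors in increasing order:
  k=1: 47^1 = 47 mod 68
  k=2: 47^2 = 33 mod 68
  k=4: 47^4 = 1 mod 68  <- first divisor giving 1
Order = 4

4


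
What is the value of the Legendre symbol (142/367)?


p = 367 is prime, so compute (142/367) with the reciprocity algorithm (Jacobi-symbol steps: pull out 2s via (2/n), flip via reciprocity, reduce):
  pull out 2: (2/367) = +1  (since 367 mod 8 = 7)
  reciprocity: (71/367) -> -(367/71)
  reduce: (12/71)
  pull out 2: (2/71) = +1  (since 71 mod 8 = 7)
  pull out 2: (2/71) = +1  (since 71 mod 8 = 7)
  reciprocity: (3/71) -> -(71/3)
  reduce: (2/3)
  pull out 2: (2/3) = -1  (since 3 mod 8 = 3)
  (1/3) = 1
Product of signs = -1
(142/367) = -1

-1


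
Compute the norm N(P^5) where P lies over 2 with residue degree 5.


N(P^a) = p^(a*f)
= 2^(5*5)
= 2^25
= 33554432

33554432


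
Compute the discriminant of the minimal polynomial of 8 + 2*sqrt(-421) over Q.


The element 8 + 2*sqrt(-421) has minimal polynomial:
x^2 - 16*x + 1748
Discriminant = (-16)^2 - 4*(1748)
= 256 - 6992
= -6736

-6736


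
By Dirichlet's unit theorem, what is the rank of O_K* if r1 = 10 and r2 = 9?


By Dirichlet's unit theorem:
rank = r1 + r2 - 1
= 10 + 9 - 1
= 18

18


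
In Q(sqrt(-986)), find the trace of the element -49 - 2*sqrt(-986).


Tr(a + b*sqrt(d)) = (a + b*sqrt(d)) + (a - b*sqrt(d)) = 2a
= 2 * (-49)
= -98

-98


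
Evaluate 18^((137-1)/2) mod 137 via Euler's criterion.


p = 137 is prime and the exponent is (p-1)/2 = 68, so by Euler's criterion 18^68 = (18/137) = +1 or -1 mod 137.
Compute by square-and-multiply:
  68 = 64 + 4 (binary 1000100)
  Repeated squaring mod 137: 18^1 = 18, 18^2 = 50, 18^4 = 34, 18^8 = 60, 18^16 = 38, 18^32 = 74, 18^64 = 133
  18^68 = 18^64 * 18^4 = 133 * 34 mod 137
    133 * 34 = 4522 = 1 mod 137
  18^68 = 1 mod 137
Result 1: 18 is a quadratic residue mod 137.
18^68 mod 137 = 1

1


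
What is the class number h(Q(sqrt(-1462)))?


K = Q(sqrt(-1462)). d mod 4 = 2, so D = disc(K) = 4d = -5848
h(K) equals the number of primitive reduced positive-definite forms (a, b, c) = a*x^2 + b*x*y + c*y^2 with b^2 - 4ac = D,
where reduced means |b| <= a <= c, with b >= 0 whenever |b| = a or a = c, and primitive means gcd(a, b, c) = 1.
Reduced forces 3a^2 <= |D| = 5848, so 1 <= a <= 44; b must have the parity of D, and c = (b^2 - D)/(4a) must be an integer >= a.
Enumerate a = 1..44, b in [-a, a]:
  a=1: (1, 0, 1462)  [1]
  a=2: (2, 0, 731)  [1]
  a=3..6: none
  a=7: (7, -2, 209), (7, 2, 209)  [2]
  a=8..10: none
  a=11: (11, -2, 133), (11, 2, 133)  [2]
  a=12..13: none
  a=14: (14, -12, 107), (14, 12, 107)  [2]
  a=15..16: none
  a=17: (17, 0, 86)  [1]
  a=18: none
  a=19: (19, -2, 77), (19, 2, 77)  [2]
  a=20..21: none
  a=22: (22, -20, 71), (22, 20, 71)  [2]
  a=23..33: none
  a=34: (34, 0, 43)  [1]
  a=35..37: none
  a=38: (38, -36, 47), (38, 36, 47)  [2]
  a=39..44: none
Total reduced forms: 1 + 1 + 2 + 2 + 2 + 1 + 2 + 2 + 1 + 2 = 16
h = 16

16


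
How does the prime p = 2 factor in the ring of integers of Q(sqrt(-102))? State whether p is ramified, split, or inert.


K = Q(sqrt(-102)). Since d mod 4 = 2, disc(K) = -408.
Check p | disc: -408 mod 2 = 0.
p divides disc, so p ramifies: (p) = P^2 with e=2, f=1, g=1.
Therefore p is ramified.

ramified


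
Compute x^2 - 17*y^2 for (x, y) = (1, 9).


x^2 - d*y^2
= 1^2 - 17*9^2
= 1 - 1377
= -1376

-1376


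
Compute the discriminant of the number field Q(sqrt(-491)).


For K = Q(sqrt(d)) with d squarefree: disc(K) = d if d = 1 mod 4, and disc(K) = 4d if d = 2 or 3 mod 4.
Here d = -491, and d mod 4 = 1.
d = 1 mod 4 (O_K = Z[(1+sqrt(d))/2]), so disc(K) = d = -491

-491


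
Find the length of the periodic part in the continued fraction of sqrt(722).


Run the CF algorithm for sqrt(722).
a_0 = floor(sqrt(722)) = 26; set m_0=0, q_0=1.
Recurrence: m' = q*a - m,  q' = (d - m'^2)/q,  a' = floor((a_0 + m')/q').
  step 1: m=26, q=46, a=1
  step 2: m=20, q=7, a=6
  step 3: m=22, q=34, a=1
  step 4: m=12, q=17, a=2
  step 5: m=22, q=14, a=3
  step 6: m=20, q=23, a=2
  step 7: m=26, q=2, a=26
  step 8: m=26, q=23, a=2
  step 9: m=20, q=14, a=3
  step 10: m=22, q=17, a=2
  step 11: m=12, q=34, a=1
  step 12: m=22, q=7, a=6
  step 13: m=20, q=46, a=1
  step 14: m=26, q=1, a=52
a_14 = 2*a_0 = 52, so the period closes here.
sqrt(722) = [26; 1, 6, 1, 2, 3, 2, 26, 2, 3, 2, 1, 6, 1, 52]
Period length = 14

14


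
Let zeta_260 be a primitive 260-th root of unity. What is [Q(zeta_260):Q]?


The degree equals Euler's totient phi(260).
260 = 2^2 * 5 * 13
phi(260) = 96

96


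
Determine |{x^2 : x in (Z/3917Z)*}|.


For prime p, the number of non-zero quadratic residues is (p-1)/2.
= (3917-1)/2
= 1958

1958


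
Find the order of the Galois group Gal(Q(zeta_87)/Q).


|Gal(Q(zeta_87)/Q)| = phi(87)
= 56

56
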